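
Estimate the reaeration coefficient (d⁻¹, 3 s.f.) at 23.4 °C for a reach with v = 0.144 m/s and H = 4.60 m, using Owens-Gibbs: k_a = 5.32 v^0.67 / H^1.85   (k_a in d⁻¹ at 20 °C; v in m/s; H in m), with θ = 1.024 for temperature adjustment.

k_a(20) = 5.32 × 0.144^0.67 / 4.60^1.85 = 5.32 × 0.2730 / 16.83 = 0.08628 d⁻¹.
k_a(23.4) = 0.08628 × 1.024^(23.4−20) = 0.08628 × 1.084 = 0.09353 d⁻¹.

k_a ≈ 0.0935 d⁻¹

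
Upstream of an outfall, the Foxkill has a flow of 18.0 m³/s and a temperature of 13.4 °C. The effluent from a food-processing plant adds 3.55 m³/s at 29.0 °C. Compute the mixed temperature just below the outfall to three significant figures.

Flow-weighted mixing: C = (Q_r C_r + Q_w C_w)/(Q_r + Q_w)
= (18.0×13.4 + 3.55×29.0)/(18.0 + 3.55) = 344.1/21.55 = 15.97 °C.

16.0 °C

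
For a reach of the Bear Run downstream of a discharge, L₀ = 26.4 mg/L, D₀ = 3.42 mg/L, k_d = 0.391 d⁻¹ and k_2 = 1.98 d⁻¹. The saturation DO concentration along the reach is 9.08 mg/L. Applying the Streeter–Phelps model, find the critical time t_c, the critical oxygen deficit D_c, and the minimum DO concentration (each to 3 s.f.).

t_c ≈ 0.550 d; D_c ≈ 4.20 mg/L; min DO ≈ 4.88 mg/L

At the critical point dD/dt = 0, so k_d L₀ e^(−k_d t) = k_2 D. Substituting D(t) from the Streeter–Phelps equation and solving for t gives
t_c = ln[(k_2/k_d)(1 − D₀(k_2−k_d)/(k_d L₀))] / (k_2−k_d).
Here k_2−k_d = 1.589 d⁻¹ and 1 − D₀(k_2−k_d)/(k_d L₀) = 1 − 3.42×1.589/(0.391×26.4) = 0.4735, so
t_c = ln(5.064 × 0.4735) / 1.589 = 0.8746 / 1.589 = 0.5504 d.
L(t_c) = L₀ e^(−k_d t_c) = 26.4 × 0.8064 = 21.29 mg/L, and at the critical point k_2 D_c = k_d L, so D_c = (0.391/1.98) × 21.29 = 4.204 mg/L.
Minimum DO = C_s − D_c = 9.08 − 4.204 = 4.876 mg/L.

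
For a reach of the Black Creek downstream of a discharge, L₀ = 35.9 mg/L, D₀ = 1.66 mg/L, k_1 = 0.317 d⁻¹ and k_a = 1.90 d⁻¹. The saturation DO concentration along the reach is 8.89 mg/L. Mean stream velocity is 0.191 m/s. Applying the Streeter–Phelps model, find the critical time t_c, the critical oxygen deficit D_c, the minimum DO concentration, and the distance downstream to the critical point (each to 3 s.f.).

At the critical point dD/dt = 0, so k_1 L₀ e^(−k_1 t) = k_a D. Substituting D(t) from the Streeter–Phelps equation and solving for t gives
t_c = ln[(k_a/k_1)(1 − D₀(k_a−k_1)/(k_1 L₀))] / (k_a−k_1).
Here k_a−k_1 = 1.583 d⁻¹ and 1 − D₀(k_a−k_1)/(k_1 L₀) = 1 − 1.66×1.583/(0.317×35.9) = 0.7691, so
t_c = ln(5.994 × 0.7691) / 1.583 = 1.528 / 1.583 = 0.9654 d.
D_c = (k_1/k_a) L₀ e^(−k_1 t_c) = (0.317/1.90) × 35.9 × e^(−0.317×0.9654) = 0.1668 × 35.9 × 0.7364 = 4.411 mg/L.
Minimum DO = C_s − D_c = 8.89 − 4.411 = 4.479 mg/L.
x_c = v t_c = 0.191 m/s × 0.9654 d × 86400 s/d = 15930 m ≈ 15.9 km.

t_c ≈ 0.965 d; D_c ≈ 4.41 mg/L; min DO ≈ 4.48 mg/L; x_c ≈ 15.9 km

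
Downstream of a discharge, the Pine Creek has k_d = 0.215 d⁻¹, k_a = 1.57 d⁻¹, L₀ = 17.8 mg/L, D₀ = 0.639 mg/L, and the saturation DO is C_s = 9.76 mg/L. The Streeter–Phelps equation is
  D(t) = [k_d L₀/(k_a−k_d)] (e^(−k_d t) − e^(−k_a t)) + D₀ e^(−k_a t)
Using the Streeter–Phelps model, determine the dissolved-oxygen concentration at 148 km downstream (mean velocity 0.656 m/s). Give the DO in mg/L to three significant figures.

DO ≈ 8.19 mg/L

Travel time t = x/v = 148 km / (0.656 m/s) = 148000 m / 0.656 m/s = 225600 s = 2.611 d.
k_d L₀/(k_a−k_d) = 0.215×17.8/(1.57−0.215) = 3.827/1.355 = 2.824 mg/L.
e^(−k_d t) = e^(−0.215×2.611) = 0.5704; e^(−k_a t) = e^(−1.57×2.611) = 0.01658.
D = 2.824 × (0.5704 − 0.01658) + 0.639 × 0.01658 = 1.564 + 0.01059 = 1.575 mg/L.
DO = C_s − D = 9.76 − 1.575 = 8.185 mg/L.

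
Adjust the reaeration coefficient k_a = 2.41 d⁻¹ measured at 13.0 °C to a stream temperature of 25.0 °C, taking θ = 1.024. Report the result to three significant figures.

k_a ≈ 3.20 d⁻¹

k_a(T₂) = k_a(T₁) · θ^(T₂−T₁) = 2.41 × 1.024^(25.0−13.0)
= 2.41 × 1.024^12.0 = 2.41 × 1.329 = 3.203 d⁻¹.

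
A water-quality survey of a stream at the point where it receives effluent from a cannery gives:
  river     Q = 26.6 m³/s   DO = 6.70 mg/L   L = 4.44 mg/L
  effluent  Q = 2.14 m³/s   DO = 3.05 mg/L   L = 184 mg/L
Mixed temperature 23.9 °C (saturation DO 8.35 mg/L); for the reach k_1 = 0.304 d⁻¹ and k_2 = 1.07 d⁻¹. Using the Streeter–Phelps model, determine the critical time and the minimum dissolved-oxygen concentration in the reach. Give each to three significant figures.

Mixed DO = (26.6×6.70 + 2.14×3.05)/(26.6+2.14) = 184.7/28.74 = 6.428 mg/L.
Mixed L₀ = (26.6×4.44 + 2.14×184)/(28.74) = 511.9/28.74 = 17.81 mg/L.
Initial deficit D₀ = C_s − DO₀ = 8.35 − 6.428 = 1.922 mg/L.
t_c = (1/0.7660) ln[(1.07/0.304)(1 − 1.922×0.7660/(0.304×17.81))] = 1.305 × ln(2.563) = 1.229 d.
D_c = (0.304/1.07) × 17.81 × e^(−0.304×1.229) = 0.2841 × 17.81 × 0.6883 = 3.483 mg/L.
Minimum DO = 8.35 − 3.483 = 4.867 mg/L.

t_c ≈ 1.23 d; minimum DO ≈ 4.87 mg/L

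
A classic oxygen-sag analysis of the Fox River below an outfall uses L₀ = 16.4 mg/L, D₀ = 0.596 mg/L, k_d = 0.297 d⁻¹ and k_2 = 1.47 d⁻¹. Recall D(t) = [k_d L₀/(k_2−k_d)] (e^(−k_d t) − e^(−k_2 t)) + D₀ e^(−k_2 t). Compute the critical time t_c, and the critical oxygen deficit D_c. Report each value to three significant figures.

t_c = [1/(k_2−k_d)] ln[(k_2/k_d)(1 − D₀(k_2−k_d)/(k_d L₀))]
= [1/(1.47−0.297)] ln[(1.47/0.297)(1 − 0.596×1.173/(0.297×16.4))]
= (1/1.173) ln[4.949 × 0.8565] = 0.8525 × ln(4.239) = 0.8525 × 1.444 = 1.231 d.
L(t_c) = L₀ e^(−k_d t_c) = 16.4 × 0.6937 = 11.38 mg/L, and at the critical point k_2 D_c = k_d L, so D_c = (0.297/1.47) × 11.38 = 2.299 mg/L.

t_c ≈ 1.23 d; D_c ≈ 2.30 mg/L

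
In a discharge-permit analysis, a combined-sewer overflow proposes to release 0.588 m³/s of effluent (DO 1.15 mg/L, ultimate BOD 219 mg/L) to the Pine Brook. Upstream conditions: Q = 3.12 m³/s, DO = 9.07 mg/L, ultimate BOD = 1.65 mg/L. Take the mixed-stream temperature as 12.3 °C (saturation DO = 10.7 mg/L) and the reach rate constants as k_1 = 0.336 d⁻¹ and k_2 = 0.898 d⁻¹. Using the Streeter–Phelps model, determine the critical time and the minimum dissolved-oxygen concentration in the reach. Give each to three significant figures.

Mixed DO = (3.12×9.07 + 0.588×1.15)/(3.12+0.588) = 28.97/3.708 = 7.814 mg/L.
Mixed L₀ = (3.12×1.65 + 0.588×219)/(3.708) = 133.9/3.708 = 36.12 mg/L.
Initial deficit D₀ = C_s − DO₀ = 10.7 − 7.814 = 2.886 mg/L.
t_c = (1/0.5620) ln[(0.898/0.336)(1 − 2.886×0.5620/(0.336×36.12))] = 1.779 × ln(2.315) = 1.494 d.
D_c = (0.336/0.898) × 36.12 × e^(−0.336×1.494) = 0.3742 × 36.12 × 0.6053 = 8.180 mg/L.
Minimum DO = 10.7 − 8.180 = 2.520 mg/L.

t_c ≈ 1.49 d; minimum DO ≈ 2.52 mg/L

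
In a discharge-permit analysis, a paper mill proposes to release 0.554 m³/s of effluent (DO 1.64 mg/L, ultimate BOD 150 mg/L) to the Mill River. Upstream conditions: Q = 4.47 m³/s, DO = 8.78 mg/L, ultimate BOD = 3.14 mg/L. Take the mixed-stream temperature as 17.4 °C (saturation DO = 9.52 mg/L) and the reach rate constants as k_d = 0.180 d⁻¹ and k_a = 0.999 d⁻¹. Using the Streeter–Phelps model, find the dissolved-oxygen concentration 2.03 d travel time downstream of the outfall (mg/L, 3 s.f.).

Mixed DO = (4.47×8.78 + 0.554×1.64)/(4.47+0.554) = 40.16/5.024 = 7.993 mg/L.
Mixed L₀ = (4.47×3.14 + 0.554×150)/(5.024) = 97.14/5.024 = 19.33 mg/L.
Initial deficit D₀ = C_s − DO₀ = 9.52 − 7.993 = 1.527 mg/L.
D(2.03) = [0.180×19.33/(0.999−0.180)](e^(−0.180×2.03) − e^(−0.999×2.03)) + 1.527 e^(−0.999×2.03)
= 4.249 × (0.6939 − 0.1316) + 1.527 × 0.1316 = 2.590 mg/L.
DO = 9.52 − 2.590 = 6.930 mg/L.

DO ≈ 6.93 mg/L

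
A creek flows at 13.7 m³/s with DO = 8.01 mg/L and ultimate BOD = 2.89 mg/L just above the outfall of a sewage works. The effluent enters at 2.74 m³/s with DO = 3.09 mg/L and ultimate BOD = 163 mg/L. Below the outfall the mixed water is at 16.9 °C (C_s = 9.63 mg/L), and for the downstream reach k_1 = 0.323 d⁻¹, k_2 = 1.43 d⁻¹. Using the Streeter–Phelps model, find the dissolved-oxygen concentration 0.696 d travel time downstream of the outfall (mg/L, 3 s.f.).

Mixed DO = (13.7×8.01 + 2.74×3.09)/(13.7+2.74) = 118.2/16.44 = 7.190 mg/L.
Mixed L₀ = (13.7×2.89 + 2.74×163)/(16.44) = 486.2/16.44 = 29.58 mg/L.
Initial deficit D₀ = C_s − DO₀ = 9.63 − 7.190 = 2.440 mg/L.
D(0.696) = [0.323×29.58/(1.43−0.323)](e^(−0.323×0.696) − e^(−1.43×0.696)) + 2.440 e^(−1.43×0.696)
= 8.629 × (0.7987 − 0.3696) + 2.440 × 0.3696 = 4.604 mg/L.
DO = 9.63 − 4.604 = 5.026 mg/L.

DO ≈ 5.03 mg/L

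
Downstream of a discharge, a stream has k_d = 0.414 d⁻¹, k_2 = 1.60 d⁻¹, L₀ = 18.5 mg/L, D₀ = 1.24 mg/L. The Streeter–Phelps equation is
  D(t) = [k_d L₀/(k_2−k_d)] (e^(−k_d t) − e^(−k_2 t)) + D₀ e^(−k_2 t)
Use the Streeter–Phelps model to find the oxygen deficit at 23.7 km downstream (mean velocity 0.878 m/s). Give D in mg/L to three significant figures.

D ≈ 2.51 mg/L

Travel time t = x/v = 23.7 km / (0.878 m/s) = 23700 m / 0.878 m/s = 26990 s = 0.3124 d.
k_d L₀/(k_2−k_d) = 0.414×18.5/(1.60−0.414) = 7.659/1.186 = 6.458 mg/L.
e^(−k_d t) = e^(−0.414×0.3124) = 0.8787; e^(−k_2 t) = e^(−1.60×0.3124) = 0.6066.
D = 6.458 × (0.8787 − 0.6066) + 1.24 × 0.6066 = 1.757 + 0.7522 = 2.509 mg/L.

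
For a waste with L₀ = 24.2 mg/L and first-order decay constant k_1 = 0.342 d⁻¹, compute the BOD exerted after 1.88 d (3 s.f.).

y_t = L₀(1 − e^(−k_1 t)) = 24.2 × (1 − e^(−0.342×1.88))
= 24.2 × (1 − 0.5257) = 24.2 × 0.4743 = 11.48 mg/L.

y ≈ 11.5 mg/L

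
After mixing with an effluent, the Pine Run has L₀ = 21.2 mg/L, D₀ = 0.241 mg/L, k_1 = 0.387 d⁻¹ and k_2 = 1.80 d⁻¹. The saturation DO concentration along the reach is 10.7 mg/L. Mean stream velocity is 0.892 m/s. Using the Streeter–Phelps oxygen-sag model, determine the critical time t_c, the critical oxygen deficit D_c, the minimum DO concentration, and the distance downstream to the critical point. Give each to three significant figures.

With k_2/k_1 = 4.651 and 1 − D₀(k_2−k_1)/(k_1 L₀) = 0.9585,
t_c = ln(4.651 × 0.9585) / (1.80 − 0.387) = ln(4.458) / 1.413 = 1.495/1.413 = 1.058 d.
L(t_c) = L₀ e^(−k_1 t_c) = 21.2 × 0.6641 = 14.08 mg/L, and at the critical point k_2 D_c = k_1 L, so D_c = (0.387/1.80) × 14.08 = 3.027 mg/L.
Minimum DO = C_s − D_c = 10.7 − 3.027 = 7.673 mg/L.
x_c = v t_c = 0.892 m/s × 1.058 d × 86400 s/d = 81530 m ≈ 81.5 km.

t_c ≈ 1.06 d; D_c ≈ 3.03 mg/L; min DO ≈ 7.67 mg/L; x_c ≈ 81.5 km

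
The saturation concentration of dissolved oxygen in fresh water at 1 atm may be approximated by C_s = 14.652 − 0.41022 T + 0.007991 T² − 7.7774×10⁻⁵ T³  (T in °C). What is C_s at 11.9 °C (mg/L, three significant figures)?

C_s ≈ 10.8 mg/L

C_s = 14.652 − 0.41022×11.9 + 0.007991×11.9² − 7.7774×10⁻⁵×11.9³ = 10.77 mg/L.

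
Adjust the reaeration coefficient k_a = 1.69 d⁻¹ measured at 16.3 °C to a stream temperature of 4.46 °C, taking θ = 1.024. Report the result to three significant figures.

k_a ≈ 1.28 d⁻¹

k_a(T₂) = k_a(T₁) · θ^(T₂−T₁) = 1.69 × 1.024^(4.46−16.3)
= 1.69 × 1.024^-11.8 = 1.69 × 0.7552 = 1.276 d⁻¹.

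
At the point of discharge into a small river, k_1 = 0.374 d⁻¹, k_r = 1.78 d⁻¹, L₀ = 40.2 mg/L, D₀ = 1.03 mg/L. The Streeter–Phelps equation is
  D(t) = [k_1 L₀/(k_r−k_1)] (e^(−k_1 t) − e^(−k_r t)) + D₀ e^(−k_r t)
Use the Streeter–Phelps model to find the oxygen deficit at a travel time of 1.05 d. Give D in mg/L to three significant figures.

D ≈ 5.73 mg/L

k_1 L₀/(k_r−k_1) = 0.374×40.2/(1.78−0.374) = 15.03/1.406 = 10.69 mg/L.
e^(−k_1 t) = e^(−0.374×1.050) = 0.6752; e^(−k_r t) = e^(−1.78×1.050) = 0.1543.
D = 10.69 × (0.6752 − 0.1543) + 1.03 × 0.1543 = 5.571 + 0.1589 = 5.730 mg/L.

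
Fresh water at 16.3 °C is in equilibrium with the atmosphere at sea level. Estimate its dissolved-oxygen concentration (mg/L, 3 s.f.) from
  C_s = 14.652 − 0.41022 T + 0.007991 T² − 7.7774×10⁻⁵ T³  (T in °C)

C_s = 14.652 − 0.41022×16.3 + 0.007991×16.3² − 7.7774×10⁻⁵×16.3³ = 9.752 mg/L.

C_s ≈ 9.75 mg/L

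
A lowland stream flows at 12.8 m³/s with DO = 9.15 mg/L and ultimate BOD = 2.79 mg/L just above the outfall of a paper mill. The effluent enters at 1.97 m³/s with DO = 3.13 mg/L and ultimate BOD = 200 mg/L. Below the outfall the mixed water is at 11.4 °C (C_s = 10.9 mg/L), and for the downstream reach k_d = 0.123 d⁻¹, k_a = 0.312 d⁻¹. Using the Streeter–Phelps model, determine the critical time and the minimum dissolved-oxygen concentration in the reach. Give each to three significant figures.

Mixed DO = (12.8×9.15 + 1.97×3.13)/(12.8+1.97) = 123.3/14.77 = 8.347 mg/L.
Mixed L₀ = (12.8×2.79 + 1.97×200)/(14.77) = 429.7/14.77 = 29.09 mg/L.
Initial deficit D₀ = C_s − DO₀ = 10.9 − 8.347 = 2.553 mg/L.
t_c = (1/0.1890) ln[(0.312/0.123)(1 − 2.553×0.1890/(0.123×29.09))] = 5.291 × ln(2.195) = 4.159 d.
D_c = (0.123/0.312) × 29.09 × e^(−0.123×4.159) = 0.3942 × 29.09 × 0.5996 = 6.877 mg/L.
Minimum DO = 10.9 − 6.877 = 4.023 mg/L.

t_c ≈ 4.16 d; minimum DO ≈ 4.02 mg/L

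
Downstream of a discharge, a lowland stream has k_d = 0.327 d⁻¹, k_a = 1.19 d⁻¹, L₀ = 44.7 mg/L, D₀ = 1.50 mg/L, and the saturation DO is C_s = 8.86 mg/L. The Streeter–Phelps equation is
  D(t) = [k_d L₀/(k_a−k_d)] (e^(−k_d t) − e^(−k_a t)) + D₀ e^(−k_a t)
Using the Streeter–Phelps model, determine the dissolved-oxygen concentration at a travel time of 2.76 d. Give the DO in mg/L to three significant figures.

DO ≈ 2.57 mg/L

k_d L₀/(k_a−k_d) = 0.327×44.7/(1.19−0.327) = 14.62/0.8630 = 16.94 mg/L.
e^(−k_d t) = e^(−0.327×2.760) = 0.4055; e^(−k_a t) = e^(−1.19×2.760) = 0.03746.
D = 16.94 × (0.4055 − 0.03746) + 1.50 × 0.03746 = 6.234 + 0.05619 = 6.291 mg/L.
DO = C_s − D = 8.86 − 6.291 = 2.569 mg/L.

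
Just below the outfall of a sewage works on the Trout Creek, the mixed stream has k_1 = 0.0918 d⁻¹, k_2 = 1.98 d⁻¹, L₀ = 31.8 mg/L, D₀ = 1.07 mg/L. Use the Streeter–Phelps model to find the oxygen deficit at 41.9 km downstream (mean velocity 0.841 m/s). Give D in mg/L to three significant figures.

Travel time t = x/v = 41.9 km / (0.841 m/s) = 41900 m / 0.841 m/s = 49820 s = 0.5766 d.
k_1 L₀/(k_2−k_1) = 0.0918×31.8/(1.98−0.0918) = 2.919/1.888 = 1.546 mg/L.
e^(−k_1 t) = e^(−0.0918×0.5766) = 0.9484; e^(−k_2 t) = e^(−1.98×0.5766) = 0.3193.
D = 1.546 × (0.9484 − 0.3193) + 1.07 × 0.3193 = 0.9727 + 0.3416 = 1.314 mg/L.

D ≈ 1.31 mg/L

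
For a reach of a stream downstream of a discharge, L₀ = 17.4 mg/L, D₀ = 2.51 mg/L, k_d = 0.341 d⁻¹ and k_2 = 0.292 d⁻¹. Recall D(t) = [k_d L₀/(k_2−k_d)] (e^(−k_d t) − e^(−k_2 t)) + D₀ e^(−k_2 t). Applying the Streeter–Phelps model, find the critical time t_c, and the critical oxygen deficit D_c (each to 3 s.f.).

At the critical point dD/dt = 0, so k_d L₀ e^(−k_d t) = k_2 D. Substituting D(t) from the Streeter–Phelps equation and solving for t gives
t_c = ln[(k_2/k_d)(1 − D₀(k_2−k_d)/(k_d L₀))] / (k_2−k_d).
Here k_2−k_d = -0.04900 d⁻¹ and 1 − D₀(k_2−k_d)/(k_d L₀) = 1 − 2.51×-0.04900/(0.341×17.4) = 1.021, so
t_c = ln(0.8563 × 1.021) / -0.04900 = -0.1346 / -0.04900 = 2.747 d.
L(t_c) = L₀ e^(−k_d t_c) = 17.4 × 0.3919 = 6.819 mg/L, and at the critical point k_2 D_c = k_d L, so D_c = (0.341/0.292) × 6.819 = 7.963 mg/L.

t_c ≈ 2.75 d; D_c ≈ 7.96 mg/L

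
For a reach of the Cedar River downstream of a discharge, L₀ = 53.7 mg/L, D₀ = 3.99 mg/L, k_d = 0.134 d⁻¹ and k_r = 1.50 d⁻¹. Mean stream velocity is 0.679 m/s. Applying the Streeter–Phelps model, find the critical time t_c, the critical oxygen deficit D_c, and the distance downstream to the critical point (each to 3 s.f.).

t_c ≈ 0.731 d; D_c ≈ 4.35 mg/L; x_c ≈ 42.9 km

t_c = [1/(k_r−k_d)] ln[(k_r/k_d)(1 − D₀(k_r−k_d)/(k_d L₀))]
= [1/(1.50−0.134)] ln[(1.50/0.134)(1 − 3.99×1.366/(0.134×53.7))]
= (1/1.366) ln[11.19 × 0.2426] = 0.7321 × ln(2.715) = 0.7321 × 0.9989 = 0.7313 d.
L(t_c) = L₀ e^(−k_d t_c) = 53.7 × 0.9067 = 48.69 mg/L, and at the critical point k_r D_c = k_d L, so D_c = (0.134/1.50) × 48.69 = 4.349 mg/L.
x_c = v t_c = 0.679 m/s × 0.7313 d × 86400 s/d = 42900 m ≈ 42.9 km.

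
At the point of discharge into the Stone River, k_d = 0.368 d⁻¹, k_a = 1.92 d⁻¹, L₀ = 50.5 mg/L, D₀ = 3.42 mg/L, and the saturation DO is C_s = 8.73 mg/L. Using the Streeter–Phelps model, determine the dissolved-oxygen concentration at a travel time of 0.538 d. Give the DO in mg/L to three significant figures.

k_d L₀/(k_a−k_d) = 0.368×50.5/(1.92−0.368) = 18.58/1.552 = 11.97 mg/L.
e^(−k_d t) = e^(−0.368×0.5380) = 0.8204; e^(−k_a t) = e^(−1.92×0.5380) = 0.3560.
D = 11.97 × (0.8204 − 0.3560) + 3.42 × 0.3560 = 5.561 + 1.217 = 6.779 mg/L.
DO = C_s − D = 8.73 − 6.779 = 1.951 mg/L.

DO ≈ 1.95 mg/L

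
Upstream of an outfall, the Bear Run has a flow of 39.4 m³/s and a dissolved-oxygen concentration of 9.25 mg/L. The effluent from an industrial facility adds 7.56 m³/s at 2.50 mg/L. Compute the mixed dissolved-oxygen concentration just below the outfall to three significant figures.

Flow-weighted mixing: C = (Q_r C_r + Q_w C_w)/(Q_r + Q_w)
= (39.4×9.25 + 7.56×2.50)/(39.4 + 7.56) = 383.3/46.96 = 8.163 mg/L.

8.16 mg/L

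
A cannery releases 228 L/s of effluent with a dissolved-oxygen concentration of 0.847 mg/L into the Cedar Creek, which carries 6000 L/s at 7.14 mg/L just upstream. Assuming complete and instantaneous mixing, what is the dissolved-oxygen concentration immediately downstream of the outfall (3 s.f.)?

6.91 mg/L

Flow-weighted mixing: C = (Q_r C_r + Q_w C_w)/(Q_r + Q_w)
= (6000×7.14 + 228×0.847)/(6000 + 228) = 43030/6228 = 6.910 mg/L.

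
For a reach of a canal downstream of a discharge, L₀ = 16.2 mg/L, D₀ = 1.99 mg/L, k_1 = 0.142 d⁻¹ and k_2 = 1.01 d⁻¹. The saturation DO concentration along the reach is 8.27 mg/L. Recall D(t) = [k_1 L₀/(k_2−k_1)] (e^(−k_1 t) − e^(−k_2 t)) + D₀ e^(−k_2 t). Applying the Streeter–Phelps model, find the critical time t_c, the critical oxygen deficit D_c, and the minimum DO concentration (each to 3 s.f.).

At the critical point dD/dt = 0, so k_1 L₀ e^(−k_1 t) = k_2 D. Substituting D(t) from the Streeter–Phelps equation and solving for t gives
t_c = ln[(k_2/k_1)(1 − D₀(k_2−k_1)/(k_1 L₀))] / (k_2−k_1).
Here k_2−k_1 = 0.8680 d⁻¹ and 1 − D₀(k_2−k_1)/(k_1 L₀) = 1 − 1.99×0.8680/(0.142×16.2) = 0.2491, so
t_c = ln(7.113 × 0.2491) / 0.8680 = 0.5721 / 0.8680 = 0.6591 d.
L(t_c) = L₀ e^(−k_1 t_c) = 16.2 × 0.9107 = 14.75 mg/L, and at the critical point k_2 D_c = k_1 L, so D_c = (0.142/1.01) × 14.75 = 2.074 mg/L.
Minimum DO = C_s − D_c = 8.27 − 2.074 = 6.196 mg/L.

t_c ≈ 0.659 d; D_c ≈ 2.07 mg/L; min DO ≈ 6.20 mg/L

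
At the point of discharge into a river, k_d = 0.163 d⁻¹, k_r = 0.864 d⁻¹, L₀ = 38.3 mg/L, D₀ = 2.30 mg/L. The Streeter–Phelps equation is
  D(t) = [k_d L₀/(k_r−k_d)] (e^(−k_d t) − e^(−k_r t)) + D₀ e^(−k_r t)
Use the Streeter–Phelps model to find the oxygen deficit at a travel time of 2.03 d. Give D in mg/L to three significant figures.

D ≈ 5.25 mg/L

k_d L₀/(k_r−k_d) = 0.163×38.3/(0.864−0.163) = 6.243/0.7010 = 8.906 mg/L.
e^(−k_d t) = e^(−0.163×2.030) = 0.7183; e^(−k_r t) = e^(−0.864×2.030) = 0.1731.
D = 8.906 × (0.7183 − 0.1731) + 2.30 × 0.1731 = 4.855 + 0.3981 = 5.253 mg/L.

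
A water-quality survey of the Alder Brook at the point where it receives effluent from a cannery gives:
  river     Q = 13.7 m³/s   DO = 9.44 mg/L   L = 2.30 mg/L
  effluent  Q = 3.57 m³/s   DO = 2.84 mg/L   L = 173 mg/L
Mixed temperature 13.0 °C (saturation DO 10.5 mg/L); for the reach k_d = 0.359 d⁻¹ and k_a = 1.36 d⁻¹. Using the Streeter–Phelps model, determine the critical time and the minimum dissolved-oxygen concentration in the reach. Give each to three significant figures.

Mixed DO = (13.7×9.44 + 3.57×2.84)/(13.7+3.57) = 139.5/17.27 = 8.076 mg/L.
Mixed L₀ = (13.7×2.30 + 3.57×173)/(17.27) = 649.1/17.27 = 37.59 mg/L.
Initial deficit D₀ = C_s − DO₀ = 10.5 − 8.076 = 2.424 mg/L.
t_c = (1/1.001) ln[(1.36/0.359)(1 − 2.424×1.001/(0.359×37.59))] = 0.9990 × ln(3.107) = 1.133 d.
D_c = (0.359/1.36) × 37.59 × e^(−0.359×1.133) = 0.2640 × 37.59 × 0.6659 = 6.607 mg/L.
Minimum DO = 10.5 − 6.607 = 3.893 mg/L.

t_c ≈ 1.13 d; minimum DO ≈ 3.89 mg/L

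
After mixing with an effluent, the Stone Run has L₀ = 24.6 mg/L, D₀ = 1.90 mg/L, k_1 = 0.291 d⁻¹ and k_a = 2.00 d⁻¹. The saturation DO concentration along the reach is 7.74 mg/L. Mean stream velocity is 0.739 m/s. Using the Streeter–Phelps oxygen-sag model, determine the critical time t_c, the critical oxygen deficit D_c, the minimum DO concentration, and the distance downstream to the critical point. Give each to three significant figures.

t_c ≈ 0.774 d; D_c ≈ 2.86 mg/L; min DO ≈ 4.88 mg/L; x_c ≈ 49.4 km

With k_a/k_1 = 6.873 and 1 − D₀(k_a−k_1)/(k_1 L₀) = 0.5464,
t_c = ln(6.873 × 0.5464) / (2.00 − 0.291) = ln(3.755) / 1.709 = 1.323/1.709 = 0.7742 d.
L(t_c) = L₀ e^(−k_1 t_c) = 24.6 × 0.7983 = 19.64 mg/L, and at the critical point k_a D_c = k_1 L, so D_c = (0.291/2.00) × 19.64 = 2.857 mg/L.
Minimum DO = C_s − D_c = 7.74 − 2.857 = 4.883 mg/L.
x_c = v t_c = 0.739 m/s × 0.7742 d × 86400 s/d = 49440 m ≈ 49.4 km.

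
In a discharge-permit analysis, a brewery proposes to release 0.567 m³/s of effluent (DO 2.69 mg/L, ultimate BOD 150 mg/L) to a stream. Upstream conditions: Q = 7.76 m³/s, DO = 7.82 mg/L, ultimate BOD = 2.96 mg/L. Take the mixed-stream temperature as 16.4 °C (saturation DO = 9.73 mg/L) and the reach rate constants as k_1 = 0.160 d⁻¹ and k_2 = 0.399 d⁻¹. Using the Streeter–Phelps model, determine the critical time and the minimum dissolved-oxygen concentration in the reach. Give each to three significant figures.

Mixed DO = (7.76×7.82 + 0.567×2.69)/(7.76+0.567) = 62.21/8.327 = 7.471 mg/L.
Mixed L₀ = (7.76×2.96 + 0.567×150)/(8.327) = 108.0/8.327 = 12.97 mg/L.
Initial deficit D₀ = C_s − DO₀ = 9.73 − 7.471 = 2.259 mg/L.
t_c = (1/0.2390) ln[(0.399/0.160)(1 − 2.259×0.2390/(0.160×12.97))] = 4.184 × ln(1.845) = 2.563 d.
D_c = (0.160/0.399) × 12.97 × e^(−0.160×2.563) = 0.4010 × 12.97 × 0.6636 = 3.452 mg/L.
Minimum DO = 9.73 − 3.452 = 6.278 mg/L.

t_c ≈ 2.56 d; minimum DO ≈ 6.28 mg/L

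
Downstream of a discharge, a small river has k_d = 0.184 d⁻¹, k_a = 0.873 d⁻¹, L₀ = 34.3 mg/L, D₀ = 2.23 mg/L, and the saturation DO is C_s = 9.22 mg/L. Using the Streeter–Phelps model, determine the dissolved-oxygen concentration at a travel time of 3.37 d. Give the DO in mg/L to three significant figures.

DO ≈ 4.66 mg/L

k_d L₀/(k_a−k_d) = 0.184×34.3/(0.873−0.184) = 6.311/0.6890 = 9.160 mg/L.
e^(−k_d t) = e^(−0.184×3.370) = 0.5379; e^(−k_a t) = e^(−0.873×3.370) = 0.05276.
D = 9.160 × (0.5379 − 0.05276) + 2.23 × 0.05276 = 4.444 + 0.1177 = 4.562 mg/L.
DO = C_s − D = 9.22 − 4.562 = 4.658 mg/L.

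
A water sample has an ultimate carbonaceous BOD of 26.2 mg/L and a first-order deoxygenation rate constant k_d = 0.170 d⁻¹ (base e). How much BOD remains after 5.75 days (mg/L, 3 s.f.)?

L_t = L₀ e^(−k_d t) = 26.2 × e^(−0.170×5.75) = 26.2 × 0.3763 = 9.858 mg/L.

L ≈ 9.86 mg/L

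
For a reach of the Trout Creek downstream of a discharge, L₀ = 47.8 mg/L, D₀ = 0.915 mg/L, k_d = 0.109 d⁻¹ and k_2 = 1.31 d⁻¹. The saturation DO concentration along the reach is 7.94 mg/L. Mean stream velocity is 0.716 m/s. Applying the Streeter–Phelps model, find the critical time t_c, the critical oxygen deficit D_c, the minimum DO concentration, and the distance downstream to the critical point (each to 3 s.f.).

t_c ≈ 1.87 d; D_c ≈ 3.24 mg/L; min DO ≈ 4.70 mg/L; x_c ≈ 116 km

With k_2/k_d = 12.02 and 1 − D₀(k_2−k_d)/(k_d L₀) = 0.7891,
t_c = ln(12.02 × 0.7891) / (1.31 − 0.109) = ln(9.483) / 1.201 = 2.250/1.201 = 1.873 d.
D_c = (k_d/k_2) L₀ e^(−k_d t_c) = (0.109/1.31) × 47.8 × e^(−0.109×1.873) = 0.08321 × 47.8 × 0.8153 = 3.243 mg/L.
Minimum DO = C_s − D_c = 7.94 − 3.243 = 4.697 mg/L.
x_c = v t_c = 0.716 m/s × 1.873 d × 86400 s/d = 115900 m ≈ 116 km.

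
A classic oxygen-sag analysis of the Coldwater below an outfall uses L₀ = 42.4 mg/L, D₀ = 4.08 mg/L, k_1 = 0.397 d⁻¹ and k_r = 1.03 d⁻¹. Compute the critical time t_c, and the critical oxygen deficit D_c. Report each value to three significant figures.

t_c ≈ 1.24 d; D_c ≈ 9.98 mg/L

At the critical point dD/dt = 0, so k_1 L₀ e^(−k_1 t) = k_r D. Substituting D(t) from the Streeter–Phelps equation and solving for t gives
t_c = ln[(k_r/k_1)(1 − D₀(k_r−k_1)/(k_1 L₀))] / (k_r−k_1).
Here k_r−k_1 = 0.6330 d⁻¹ and 1 − D₀(k_r−k_1)/(k_1 L₀) = 1 − 4.08×0.6330/(0.397×42.4) = 0.8466, so
t_c = ln(2.594 × 0.8466) / 0.6330 = 0.7868 / 0.6330 = 1.243 d.
L(t_c) = L₀ e^(−k_1 t_c) = 42.4 × 0.6105 = 25.89 mg/L, and at the critical point k_r D_c = k_1 L, so D_c = (0.397/1.03) × 25.89 = 9.977 mg/L.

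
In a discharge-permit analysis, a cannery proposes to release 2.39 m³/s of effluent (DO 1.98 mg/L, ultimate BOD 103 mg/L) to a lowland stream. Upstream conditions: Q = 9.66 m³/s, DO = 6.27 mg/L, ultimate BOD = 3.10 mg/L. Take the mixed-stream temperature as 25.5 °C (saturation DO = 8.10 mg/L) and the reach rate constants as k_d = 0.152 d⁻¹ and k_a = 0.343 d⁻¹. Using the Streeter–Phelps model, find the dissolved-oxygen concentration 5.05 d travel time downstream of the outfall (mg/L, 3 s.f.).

Mixed DO = (9.66×6.27 + 2.39×1.98)/(9.66+2.39) = 65.30/12.05 = 5.419 mg/L.
Mixed L₀ = (9.66×3.10 + 2.39×103)/(12.05) = 276.1/12.05 = 22.91 mg/L.
Initial deficit D₀ = C_s − DO₀ = 8.10 − 5.419 = 2.681 mg/L.
D(5.05) = [0.152×22.91/(0.343−0.152)](e^(−0.152×5.05) − e^(−0.343×5.05)) + 2.681 e^(−0.343×5.05)
= 18.24 × (0.4641 − 0.1769) + 2.681 × 0.1769 = 5.712 mg/L.
DO = 8.10 − 5.712 = 2.388 mg/L.

DO ≈ 2.39 mg/L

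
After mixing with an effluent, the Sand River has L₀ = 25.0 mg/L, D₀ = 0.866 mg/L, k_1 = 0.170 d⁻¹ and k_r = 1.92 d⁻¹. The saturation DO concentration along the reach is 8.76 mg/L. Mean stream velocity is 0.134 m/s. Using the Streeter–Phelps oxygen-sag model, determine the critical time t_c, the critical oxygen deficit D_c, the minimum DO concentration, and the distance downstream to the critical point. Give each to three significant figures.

With k_r/k_1 = 11.29 and 1 − D₀(k_r−k_1)/(k_1 L₀) = 0.6434,
t_c = ln(11.29 × 0.6434) / (1.92 − 0.170) = ln(7.267) / 1.750 = 1.983/1.750 = 1.133 d.
D_c = (k_1/k_r) L₀ e^(−k_1 t_c) = (0.170/1.92) × 25.0 × e^(−0.170×1.133) = 0.08854 × 25.0 × 0.8248 = 1.826 mg/L.
Minimum DO = C_s − D_c = 8.76 − 1.826 = 6.934 mg/L.
x_c = v t_c = 0.134 m/s × 1.133 d × 86400 s/d = 13120 m ≈ 13.1 km.

t_c ≈ 1.13 d; D_c ≈ 1.83 mg/L; min DO ≈ 6.93 mg/L; x_c ≈ 13.1 km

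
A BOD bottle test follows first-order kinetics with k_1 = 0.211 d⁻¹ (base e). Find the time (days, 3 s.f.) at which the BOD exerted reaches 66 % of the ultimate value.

y/L₀ = 1 − e^(−k_1 t) = 0.66 ⇒ e^(−k_1 t) = 0.340
t = −ln(0.340) / 0.211 = 1.079 / 0.211 = 5.113 d.

t ≈ 5.11 d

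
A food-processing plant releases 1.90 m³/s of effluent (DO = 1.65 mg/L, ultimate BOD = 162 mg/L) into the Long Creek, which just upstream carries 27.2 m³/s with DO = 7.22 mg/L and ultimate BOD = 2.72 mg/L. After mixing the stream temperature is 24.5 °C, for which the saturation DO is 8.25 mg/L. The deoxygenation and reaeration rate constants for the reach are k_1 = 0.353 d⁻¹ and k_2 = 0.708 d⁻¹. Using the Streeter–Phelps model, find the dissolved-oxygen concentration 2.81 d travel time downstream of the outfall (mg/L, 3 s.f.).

DO ≈ 5.01 mg/L

Mixed DO = (27.2×7.22 + 1.90×1.65)/(27.2+1.90) = 199.5/29.10 = 6.856 mg/L.
Mixed L₀ = (27.2×2.72 + 1.90×162)/(29.10) = 381.8/29.10 = 13.12 mg/L.
Initial deficit D₀ = C_s − DO₀ = 8.25 − 6.856 = 1.394 mg/L.
D(2.81) = [0.353×13.12/(0.708−0.353)](e^(−0.353×2.81) − e^(−0.708×2.81)) + 1.394 e^(−0.708×2.81)
= 13.05 × (0.3709 − 0.1368) + 1.394 × 0.1368 = 3.245 mg/L.
DO = 8.25 − 3.245 = 5.005 mg/L.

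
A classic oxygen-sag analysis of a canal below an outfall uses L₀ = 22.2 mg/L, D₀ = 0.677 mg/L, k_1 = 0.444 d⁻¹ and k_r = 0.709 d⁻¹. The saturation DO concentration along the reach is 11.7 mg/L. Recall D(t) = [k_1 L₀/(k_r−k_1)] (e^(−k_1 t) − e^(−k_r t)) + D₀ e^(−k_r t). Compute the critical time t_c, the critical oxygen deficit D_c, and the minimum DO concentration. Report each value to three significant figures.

t_c ≈ 1.70 d; D_c ≈ 6.54 mg/L; min DO ≈ 5.16 mg/L

At the critical point dD/dt = 0, so k_1 L₀ e^(−k_1 t) = k_r D. Substituting D(t) from the Streeter–Phelps equation and solving for t gives
t_c = ln[(k_r/k_1)(1 − D₀(k_r−k_1)/(k_1 L₀))] / (k_r−k_1).
Here k_r−k_1 = 0.2650 d⁻¹ and 1 − D₀(k_r−k_1)/(k_1 L₀) = 1 − 0.677×0.2650/(0.444×22.2) = 0.9818, so
t_c = ln(1.597 × 0.9818) / 0.2650 = 0.4497 / 0.2650 = 1.697 d.
L(t_c) = L₀ e^(−k_1 t_c) = 22.2 × 0.4708 = 10.45 mg/L, and at the critical point k_r D_c = k_1 L, so D_c = (0.444/0.709) × 10.45 = 6.545 mg/L.
Minimum DO = C_s − D_c = 11.7 − 6.545 = 5.155 mg/L.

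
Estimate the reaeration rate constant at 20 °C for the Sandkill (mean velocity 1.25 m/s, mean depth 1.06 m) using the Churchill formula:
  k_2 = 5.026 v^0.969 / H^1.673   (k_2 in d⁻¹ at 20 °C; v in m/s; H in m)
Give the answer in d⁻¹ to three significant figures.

k_2 = 5.026 × 1.25^0.969 / 1.06^1.673 = 5.026 × 1.241 / 1.102 = 5.660 d⁻¹.

k_2 ≈ 5.66 d⁻¹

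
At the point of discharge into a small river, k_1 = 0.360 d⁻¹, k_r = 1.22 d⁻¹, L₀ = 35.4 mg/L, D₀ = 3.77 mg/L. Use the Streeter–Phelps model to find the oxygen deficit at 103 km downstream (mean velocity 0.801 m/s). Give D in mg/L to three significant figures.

D ≈ 6.87 mg/L

Travel time t = x/v = 103 km / (0.801 m/s) = 103000 m / 0.801 m/s = 128600 s = 1.488 d.
k_1 L₀/(k_r−k_1) = 0.360×35.4/(1.22−0.360) = 12.74/0.8600 = 14.82 mg/L.
e^(−k_1 t) = e^(−0.360×1.488) = 0.5852; e^(−k_r t) = e^(−1.22×1.488) = 0.1627.
D = 14.82 × (0.5852 − 0.1627) + 3.77 × 0.1627 = 6.261 + 0.6135 = 6.874 mg/L.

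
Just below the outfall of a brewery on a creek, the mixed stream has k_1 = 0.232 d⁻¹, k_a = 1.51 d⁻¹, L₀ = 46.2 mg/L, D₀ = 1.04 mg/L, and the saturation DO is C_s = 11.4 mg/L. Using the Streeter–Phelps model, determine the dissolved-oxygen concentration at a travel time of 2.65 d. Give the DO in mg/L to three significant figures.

DO ≈ 7.00 mg/L

k_1 L₀/(k_a−k_1) = 0.232×46.2/(1.51−0.232) = 10.72/1.278 = 8.387 mg/L.
e^(−k_1 t) = e^(−0.232×2.650) = 0.5407; e^(−k_a t) = e^(−1.51×2.650) = 0.01829.
D = 8.387 × (0.5407 − 0.01829) + 1.04 × 0.01829 = 4.382 + 0.01902 = 4.401 mg/L.
DO = C_s − D = 11.4 − 4.401 = 6.999 mg/L.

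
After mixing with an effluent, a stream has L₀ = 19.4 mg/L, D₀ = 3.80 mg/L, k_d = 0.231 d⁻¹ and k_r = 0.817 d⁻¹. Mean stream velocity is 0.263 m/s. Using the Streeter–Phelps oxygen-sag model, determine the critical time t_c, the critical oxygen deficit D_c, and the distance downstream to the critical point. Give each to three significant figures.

t_c ≈ 0.983 d; D_c ≈ 4.37 mg/L; x_c ≈ 22.3 km

t_c = [1/(k_r−k_d)] ln[(k_r/k_d)(1 − D₀(k_r−k_d)/(k_d L₀))]
= [1/(0.817−0.231)] ln[(0.817/0.231)(1 − 3.80×0.5860/(0.231×19.4))]
= (1/0.5860) ln[3.537 × 0.5031] = 1.706 × ln(1.779) = 1.706 × 0.5763 = 0.9834 d.
L(t_c) = L₀ e^(−k_d t_c) = 19.4 × 0.7968 = 15.46 mg/L, and at the critical point k_r D_c = k_d L, so D_c = (0.231/0.817) × 15.46 = 4.371 mg/L.
x_c = v t_c = 0.263 m/s × 0.9834 d × 86400 s/d = 22350 m ≈ 22.3 km.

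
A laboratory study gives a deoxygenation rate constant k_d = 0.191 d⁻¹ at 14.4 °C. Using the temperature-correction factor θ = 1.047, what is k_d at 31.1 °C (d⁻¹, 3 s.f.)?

k_d(T₂) = k_d(T₁) · θ^(T₂−T₁) = 0.191 × 1.047^(31.1−14.4)
= 0.191 × 1.047^16.7 = 0.191 × 2.153 = 0.4113 d⁻¹.

k_d ≈ 0.411 d⁻¹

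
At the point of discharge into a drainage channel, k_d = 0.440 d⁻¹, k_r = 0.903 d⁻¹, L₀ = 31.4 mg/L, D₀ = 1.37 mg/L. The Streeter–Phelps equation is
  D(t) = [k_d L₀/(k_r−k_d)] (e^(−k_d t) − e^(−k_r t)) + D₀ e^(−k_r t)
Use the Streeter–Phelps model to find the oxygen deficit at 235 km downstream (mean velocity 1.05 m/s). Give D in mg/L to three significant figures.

Travel time t = x/v = 235 km / (1.05 m/s) = 235000 m / 1.05 m/s = 223800 s = 2.590 d.
k_d L₀/(k_r−k_d) = 0.440×31.4/(0.903−0.440) = 13.82/0.4630 = 29.84 mg/L.
e^(−k_d t) = e^(−0.440×2.590) = 0.3199; e^(−k_r t) = e^(−0.903×2.590) = 0.09641.
D = 29.84 × (0.3199 − 0.09641) + 1.37 × 0.09641 = 6.669 + 0.1321 = 6.801 mg/L.

D ≈ 6.80 mg/L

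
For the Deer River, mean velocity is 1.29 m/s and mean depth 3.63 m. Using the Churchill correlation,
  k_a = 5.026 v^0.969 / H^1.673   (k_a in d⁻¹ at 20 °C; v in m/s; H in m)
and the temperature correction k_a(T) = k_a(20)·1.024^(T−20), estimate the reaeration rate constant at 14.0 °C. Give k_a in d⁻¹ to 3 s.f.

k_a ≈ 0.645 d⁻¹

k_a(20) = 5.026 × 1.29^0.969 / 3.63^1.673 = 5.026 × 1.280 / 8.644 = 0.7441 d⁻¹.
k_a(14.0) = 0.7441 × 1.024^(14.0−20) = 0.7441 × 0.8674 = 0.6454 d⁻¹.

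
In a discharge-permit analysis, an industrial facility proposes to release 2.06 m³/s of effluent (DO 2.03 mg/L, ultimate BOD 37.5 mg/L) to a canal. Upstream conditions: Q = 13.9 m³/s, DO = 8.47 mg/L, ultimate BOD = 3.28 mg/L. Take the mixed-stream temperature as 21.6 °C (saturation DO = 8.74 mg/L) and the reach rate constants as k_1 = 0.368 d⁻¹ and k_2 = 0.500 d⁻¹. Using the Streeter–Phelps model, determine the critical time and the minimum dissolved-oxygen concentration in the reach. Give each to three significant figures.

Mixed DO = (13.9×8.47 + 2.06×2.03)/(13.9+2.06) = 121.9/15.96 = 7.639 mg/L.
Mixed L₀ = (13.9×3.28 + 2.06×37.5)/(15.96) = 122.8/15.96 = 7.697 mg/L.
Initial deficit D₀ = C_s − DO₀ = 8.74 − 7.639 = 1.101 mg/L.
t_c = (1/0.1320) ln[(0.500/0.368)(1 − 1.101×0.1320/(0.368×7.697))] = 7.576 × ln(1.289) = 1.923 d.
D_c = (0.368/0.500) × 7.697 × e^(−0.368×1.923) = 0.7360 × 7.697 × 0.4928 = 2.792 mg/L.
Minimum DO = 8.74 − 2.792 = 5.948 mg/L.

t_c ≈ 1.92 d; minimum DO ≈ 5.95 mg/L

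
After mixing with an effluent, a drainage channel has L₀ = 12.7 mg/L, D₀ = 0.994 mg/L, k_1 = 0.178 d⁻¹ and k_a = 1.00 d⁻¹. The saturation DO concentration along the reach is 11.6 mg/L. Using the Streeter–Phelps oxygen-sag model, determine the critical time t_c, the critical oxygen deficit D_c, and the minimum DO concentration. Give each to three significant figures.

t_c = [1/(k_a−k_1)] ln[(k_a/k_1)(1 − D₀(k_a−k_1)/(k_1 L₀))]
= [1/(1.00−0.178)] ln[(1.00/0.178)(1 − 0.994×0.8220/(0.178×12.7))]
= (1/0.8220) ln[5.618 × 0.6386] = 1.217 × ln(3.587) = 1.217 × 1.277 = 1.554 d.
D_c = (k_1/k_a) L₀ e^(−k_1 t_c) = (0.178/1.00) × 12.7 × e^(−0.178×1.554) = 0.1780 × 12.7 × 0.7583 = 1.714 mg/L.
Minimum DO = C_s − D_c = 11.6 − 1.714 = 9.886 mg/L.

t_c ≈ 1.55 d; D_c ≈ 1.71 mg/L; min DO ≈ 9.89 mg/L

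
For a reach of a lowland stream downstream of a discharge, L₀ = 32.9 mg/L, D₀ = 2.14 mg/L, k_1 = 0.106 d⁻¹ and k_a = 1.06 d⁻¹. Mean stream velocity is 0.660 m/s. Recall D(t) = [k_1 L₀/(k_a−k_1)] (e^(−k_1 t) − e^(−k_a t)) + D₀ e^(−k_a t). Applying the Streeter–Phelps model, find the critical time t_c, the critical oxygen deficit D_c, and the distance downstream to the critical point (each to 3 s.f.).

With k_a/k_1 = 10.00 and 1 − D₀(k_a−k_1)/(k_1 L₀) = 0.4146,
t_c = ln(10.00 × 0.4146) / (1.06 − 0.106) = ln(4.146) / 0.9540 = 1.422/0.9540 = 1.491 d.
D_c = (k_1/k_a) L₀ e^(−k_1 t_c) = (0.106/1.06) × 32.9 × e^(−0.106×1.491) = 0.1000 × 32.9 × 0.8538 = 2.809 mg/L.
x_c = v t_c = 0.660 m/s × 1.491 d × 86400 s/d = 85010 m ≈ 85.0 km.

t_c ≈ 1.49 d; D_c ≈ 2.81 mg/L; x_c ≈ 85.0 km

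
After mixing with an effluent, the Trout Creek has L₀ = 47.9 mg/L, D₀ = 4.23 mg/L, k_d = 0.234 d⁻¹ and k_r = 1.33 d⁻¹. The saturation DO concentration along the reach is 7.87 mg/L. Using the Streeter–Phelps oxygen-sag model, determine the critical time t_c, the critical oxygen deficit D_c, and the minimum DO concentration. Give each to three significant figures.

t_c = [1/(k_r−k_d)] ln[(k_r/k_d)(1 − D₀(k_r−k_d)/(k_d L₀))]
= [1/(1.33−0.234)] ln[(1.33/0.234)(1 − 4.23×1.096/(0.234×47.9))]
= (1/1.096) ln[5.684 × 0.5864] = 0.9124 × ln(3.333) = 0.9124 × 1.204 = 1.098 d.
L(t_c) = L₀ e^(−k_d t_c) = 47.9 × 0.7734 = 37.04 mg/L, and at the critical point k_r D_c = k_d L, so D_c = (0.234/1.33) × 37.04 = 6.517 mg/L.
Minimum DO = C_s − D_c = 7.87 − 6.517 = 1.353 mg/L.

t_c ≈ 1.10 d; D_c ≈ 6.52 mg/L; min DO ≈ 1.35 mg/L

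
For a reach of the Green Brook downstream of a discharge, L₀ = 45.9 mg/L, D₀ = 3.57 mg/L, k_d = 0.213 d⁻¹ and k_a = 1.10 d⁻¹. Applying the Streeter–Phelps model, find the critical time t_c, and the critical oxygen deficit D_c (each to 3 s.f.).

At the critical point dD/dt = 0, so k_d L₀ e^(−k_d t) = k_a D. Substituting D(t) from the Streeter–Phelps equation and solving for t gives
t_c = ln[(k_a/k_d)(1 − D₀(k_a−k_d)/(k_d L₀))] / (k_a−k_d).
Here k_a−k_d = 0.8870 d⁻¹ and 1 − D₀(k_a−k_d)/(k_d L₀) = 1 − 3.57×0.8870/(0.213×45.9) = 0.6761, so
t_c = ln(5.164 × 0.6761) / 0.8870 = 1.250 / 0.8870 = 1.410 d.
L(t_c) = L₀ e^(−k_d t_c) = 45.9 × 0.7406 = 33.99 mg/L, and at the critical point k_a D_c = k_d L, so D_c = (0.213/1.10) × 33.99 = 6.583 mg/L.

t_c ≈ 1.41 d; D_c ≈ 6.58 mg/L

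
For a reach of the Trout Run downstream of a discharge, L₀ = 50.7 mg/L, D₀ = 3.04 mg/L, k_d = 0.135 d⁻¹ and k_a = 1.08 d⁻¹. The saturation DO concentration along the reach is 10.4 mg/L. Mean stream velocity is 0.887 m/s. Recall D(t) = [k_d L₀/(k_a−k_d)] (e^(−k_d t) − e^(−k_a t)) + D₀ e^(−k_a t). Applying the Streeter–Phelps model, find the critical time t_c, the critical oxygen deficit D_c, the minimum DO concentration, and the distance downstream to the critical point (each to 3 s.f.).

t_c ≈ 1.62 d; D_c ≈ 5.09 mg/L; min DO ≈ 5.31 mg/L; x_c ≈ 124 km

t_c = [1/(k_a−k_d)] ln[(k_a/k_d)(1 − D₀(k_a−k_d)/(k_d L₀))]
= [1/(1.08−0.135)] ln[(1.08/0.135)(1 − 3.04×0.9450/(0.135×50.7))]
= (1/0.9450) ln[8.000 × 0.5803] = 1.058 × ln(4.642) = 1.058 × 1.535 = 1.625 d.
L(t_c) = L₀ e^(−k_d t_c) = 50.7 × 0.8031 = 40.72 mg/L, and at the critical point k_a D_c = k_d L, so D_c = (0.135/1.08) × 40.72 = 5.089 mg/L.
Minimum DO = C_s − D_c = 10.4 − 5.089 = 5.311 mg/L.
x_c = v t_c = 0.887 m/s × 1.625 d × 86400 s/d = 124500 m ≈ 124 km.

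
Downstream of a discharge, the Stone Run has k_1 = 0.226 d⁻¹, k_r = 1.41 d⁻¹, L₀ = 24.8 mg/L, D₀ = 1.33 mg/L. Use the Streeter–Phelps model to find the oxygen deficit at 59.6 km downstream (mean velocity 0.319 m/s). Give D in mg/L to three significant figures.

Travel time t = x/v = 59.6 km / (0.319 m/s) = 59600 m / 0.319 m/s = 186800 s = 2.162 d.
k_1 L₀/(k_r−k_1) = 0.226×24.8/(1.41−0.226) = 5.605/1.184 = 4.734 mg/L.
e^(−k_1 t) = e^(−0.226×2.162) = 0.6134; e^(−k_r t) = e^(−1.41×2.162) = 0.04741.
D = 4.734 × (0.6134 − 0.04741) + 1.33 × 0.04741 = 2.679 + 0.06305 = 2.742 mg/L.

D ≈ 2.74 mg/L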